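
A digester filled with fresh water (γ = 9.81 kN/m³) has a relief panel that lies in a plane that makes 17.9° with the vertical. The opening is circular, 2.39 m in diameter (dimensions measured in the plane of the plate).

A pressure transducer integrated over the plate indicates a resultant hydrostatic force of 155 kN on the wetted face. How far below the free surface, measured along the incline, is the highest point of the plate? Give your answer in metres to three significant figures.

y_top ≈ 2.51 m

γ = 9.81 kN/m³.
A = π(1.195)² = 4.48627 m².
From F = γ·h_c·A, the centroid depth is h_c = 155/(9.81 × 4.48627) = 3.5219 m.
The plate makes 17.9° with the vertical, i.e. θ = 90° − 17.9° = 72.1° to the horizontal. Measuring y along the incline from the free-surface line, vertical depth h = y·sinθ with sinθ = 0.951594.
Along the incline, y_c = h_c/sinθ = 3.5219/0.951594 = 3.70105 m.
The centroid is at the centre, 1.195 m below the top of the plate, so the highest point sits at y_top = 3.70105 − 1.195 = 2.50605 m along the incline.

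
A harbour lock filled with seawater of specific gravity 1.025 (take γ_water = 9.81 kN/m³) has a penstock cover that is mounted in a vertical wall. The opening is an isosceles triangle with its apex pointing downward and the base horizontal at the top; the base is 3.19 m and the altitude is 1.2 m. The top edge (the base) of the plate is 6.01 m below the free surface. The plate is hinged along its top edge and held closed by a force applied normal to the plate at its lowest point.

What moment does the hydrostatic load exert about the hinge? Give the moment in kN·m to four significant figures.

M ≈ 50.89 kN·m

γ = 1.025 × 9.81 = 10.05525 kN/m³.
With the apex down, the centroid sits h/3 = 1.2/3 = 0.4 m below the base (the top edge), so the centroid depth is h_c = 6.01 + 0.4 = 6.41 m.
A = ½ × 3.19 × 1.2 = 1.914 m².
Resultant F = γ·h_c·A = 10.05525 × 6.41 × 1.914 = 123.365 kN.
I_c = b·h³/36 = 3.19 × 1.2³/36 = 0.15312 m⁴.
Centre of pressure: y_p = y_c + I_c/(y_c·A) = 6.41 + 0.15312/(6.41 × 1.914) = 6.41 + 0.0124805 = 6.42248 m along the plane.
The resultant acts 0.4 + 0.0124805 = 0.412481 m (along the plate) below the hinge at the top edge, so the moment about the hinge is M = F × 0.412481 = 123.365 × 0.412481 = 50.8857 kN·m.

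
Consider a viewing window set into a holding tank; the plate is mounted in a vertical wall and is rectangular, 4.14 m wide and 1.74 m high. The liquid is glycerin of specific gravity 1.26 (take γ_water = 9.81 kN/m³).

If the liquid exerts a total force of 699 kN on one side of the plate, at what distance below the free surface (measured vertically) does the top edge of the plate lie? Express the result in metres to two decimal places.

d_top ≈ 6.98 m

γ = 1.26 × 9.81 = 12.3606 kN/m³.
A = 4.14 × 1.74 = 7.2036 m².
From F = γ·h_c·A, the centroid depth is h_c = 699/(12.3606 × 7.2036) = 7.85033 m.
The centroid lies 1.74/2 = 0.87 m below the top edge, so the top edge sits at h_top = 7.85033 − 0.87 = 6.98033 m below the surface.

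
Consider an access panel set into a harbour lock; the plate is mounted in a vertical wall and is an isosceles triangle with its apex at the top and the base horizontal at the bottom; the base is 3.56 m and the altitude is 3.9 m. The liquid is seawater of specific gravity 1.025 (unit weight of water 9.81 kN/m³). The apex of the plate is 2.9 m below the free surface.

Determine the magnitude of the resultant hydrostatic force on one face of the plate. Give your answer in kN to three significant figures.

γ = 1.025 × 9.81 = 10.05525 kN/m³.
With the apex up, the centroid sits 2h/3 = 2 × 3.9/3 = 2.6 m below the apex, so the centroid depth is h_c = 2.9 + 2.6 = 5.5 m.
A = ½ × 3.56 × 3.9 = 6.942 m².
Resultant F = γ·h_c·A = 10.05525 × 5.5 × 6.942 = 383.92 kN.

F ≈ 384 kN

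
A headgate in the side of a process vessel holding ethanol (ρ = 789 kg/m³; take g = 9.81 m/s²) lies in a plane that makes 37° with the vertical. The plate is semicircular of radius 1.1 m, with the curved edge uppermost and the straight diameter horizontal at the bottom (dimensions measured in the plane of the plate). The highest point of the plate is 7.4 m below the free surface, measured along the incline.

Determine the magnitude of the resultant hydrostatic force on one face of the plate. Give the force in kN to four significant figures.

γ = ρg = 789 × 9.81 / 1000 = 7.74009 kN/m³.
The plate makes 37° with the vertical, i.e. θ = 90° − 37° = 53° to the horizontal. Measuring y along the incline from the free-surface line, vertical depth h = y·sinθ with sinθ = 0.798636.
The centroid lies 4r/(3π) = 0.466854 m above the diameter, so r − 4r/(3π) = 1.1 − 0.466854 = 0.633146 m below the topmost point, so y_c = 7.4 + 0.633146 = 8.03315 m and h_c = 8.03315 × 0.798636 = 6.41556 m.
A = πr²/2 = π × 1.1²/2 = 1.90066 m².
Resultant F = γ·h_c·A = 7.74009 × 6.41556 × 1.90066 = 94.3811 kN.

F ≈ 94.38 kN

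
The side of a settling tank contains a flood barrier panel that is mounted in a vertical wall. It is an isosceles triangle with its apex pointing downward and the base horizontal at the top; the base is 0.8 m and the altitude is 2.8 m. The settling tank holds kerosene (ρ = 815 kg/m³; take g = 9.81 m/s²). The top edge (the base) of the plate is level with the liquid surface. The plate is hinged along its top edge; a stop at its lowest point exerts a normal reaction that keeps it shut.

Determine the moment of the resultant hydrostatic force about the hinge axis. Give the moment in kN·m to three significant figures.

M ≈ 11.7 kN·m

γ = ρg = 815 × 9.81 / 1000 = 7.99515 kN/m³.
With the apex down, the centroid sits h/3 = 2.8/3 = 0.933333 m below the base (the top edge), so the centroid depth is h_c = 0.933333 m.
A = ½ × 0.8 × 2.8 = 1.12 m².
Resultant F = γ·h_c·A = 7.99515 × 0.933333 × 1.12 = 8.35759 kN.
I_c = b·h³/36 = 0.8 × 2.8³/36 = 0.487822 m⁴.
Centre of pressure: y_p = y_c + I_c/(y_c·A) = 0.933333 + 0.487822/(0.933333 × 1.12) = 0.933333 + 0.466667 = 1.4 m along the plane.
The resultant acts 0.933333 + 0.466667 = 1.4 m (along the plate) below the hinge at the top edge, so the moment about the hinge is M = F × 1.4 = 8.35759 × 1.4 = 11.7006 kN·m.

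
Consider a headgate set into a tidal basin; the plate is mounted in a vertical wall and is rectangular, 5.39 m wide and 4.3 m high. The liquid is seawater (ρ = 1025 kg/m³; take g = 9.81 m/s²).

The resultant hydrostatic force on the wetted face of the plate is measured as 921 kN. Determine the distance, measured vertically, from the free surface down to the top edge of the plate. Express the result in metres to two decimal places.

d_top ≈ 1.80 m

γ = ρg = 1025 × 9.81 / 1000 = 10.05525 kN/m³.
A = 5.39 × 4.3 = 23.177 m².
From F = γ·h_c·A, the centroid depth is h_c = 921/(10.05525 × 23.177) = 3.95193 m.
The centroid lies 4.3/2 = 2.15 m below the top edge, so the top edge sits at h_top = 3.95193 − 2.15 = 1.80193 m below the surface.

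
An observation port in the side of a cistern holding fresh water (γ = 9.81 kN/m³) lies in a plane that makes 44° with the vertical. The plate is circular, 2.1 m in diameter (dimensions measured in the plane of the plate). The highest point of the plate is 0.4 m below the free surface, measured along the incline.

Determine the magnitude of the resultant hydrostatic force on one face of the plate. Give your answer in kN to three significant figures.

F ≈ 35.4 kN

γ = 9.81 kN/m³.
The plate makes 44° with the vertical, i.e. θ = 90° − 44° = 46° to the horizontal. Measuring y along the incline from the free-surface line, vertical depth h = y·sinθ with sinθ = 0.719340.
The centroid is at the centre, 1.05 m below the top of the plate, so y_c = 0.4 + 1.05 = 1.45 m and h_c = 1.45 × 0.719340 = 1.04304 m.
A = π(1.05)² = 3.46361 m².
Resultant F = γ·h_c·A = 9.81 × 1.04304 × 3.46361 = 35.4404 kN.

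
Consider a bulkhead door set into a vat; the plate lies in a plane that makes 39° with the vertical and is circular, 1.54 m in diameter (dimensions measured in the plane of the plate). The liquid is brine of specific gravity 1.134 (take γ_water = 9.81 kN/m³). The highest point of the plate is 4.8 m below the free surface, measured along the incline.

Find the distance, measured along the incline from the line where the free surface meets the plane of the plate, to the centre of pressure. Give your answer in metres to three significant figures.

y_p = 5.60 m

γ = 1.134 × 9.81 = 11.12454 kN/m³.
The plate makes 39° with the vertical, i.e. θ = 90° − 39° = 51° to the horizontal. Measuring y along the incline from the free-surface line, vertical depth h = y·sinθ with sinθ = 0.777146.
The centroid is at the centre, 0.77 m below the top of the plate, so y_c = 4.8 + 0.77 = 5.57 m and h_c = 5.57 × 0.777146 = 4.3287 m.
A = π(0.77)² = 1.86265 m².
Resultant F = γ·h_c·A = 11.12454 × 4.3287 × 1.86265 = 89.6955 kN.
I_c = πr⁴/4 = π × 0.77⁴/4 = 0.276091 m⁴.
Centre of pressure: y_p = y_c + I_c/(y_c·A) = 5.57 + 0.276091/(5.57 × 1.86265) = 5.57 + 0.0266113 = 5.59661 m along the plane.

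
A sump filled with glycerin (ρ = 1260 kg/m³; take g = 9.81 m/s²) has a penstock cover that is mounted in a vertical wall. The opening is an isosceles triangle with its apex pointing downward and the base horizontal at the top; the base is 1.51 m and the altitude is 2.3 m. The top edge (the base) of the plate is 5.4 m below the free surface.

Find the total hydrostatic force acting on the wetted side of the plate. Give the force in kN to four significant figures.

F ≈ 132.4 kN

γ = ρg = 1260 × 9.81 / 1000 = 12.3606 kN/m³.
With the apex down, the centroid sits h/3 = 2.3/3 = 0.766667 m below the base (the top edge), so the centroid depth is h_c = 5.4 + 0.766667 = 6.16667 m.
A = ½ × 1.51 × 2.3 = 1.7365 m².
Resultant F = γ·h_c·A = 12.3606 × 6.16667 × 1.7365 = 132.363 kN.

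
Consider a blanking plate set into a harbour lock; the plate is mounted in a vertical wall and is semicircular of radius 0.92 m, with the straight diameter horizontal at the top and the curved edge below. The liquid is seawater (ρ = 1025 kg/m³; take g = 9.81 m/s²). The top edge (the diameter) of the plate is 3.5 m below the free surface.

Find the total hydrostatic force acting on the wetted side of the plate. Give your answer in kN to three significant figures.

γ = ρg = 1025 × 9.81 / 1000 = 10.05525 kN/m³.
The centroid of a semicircle lies 4r/(3π) = 0.39046 m from the diameter, here below the top edge, so the centroid depth is h_c = 3.5 + 0.39046 = 3.89046 m.
A = πr²/2 = π × 0.92²/2 = 1.32952 m².
Resultant F = γ·h_c·A = 10.05525 × 3.89046 × 1.32952 = 52.0102 kN.

F ≈ 52.0 kN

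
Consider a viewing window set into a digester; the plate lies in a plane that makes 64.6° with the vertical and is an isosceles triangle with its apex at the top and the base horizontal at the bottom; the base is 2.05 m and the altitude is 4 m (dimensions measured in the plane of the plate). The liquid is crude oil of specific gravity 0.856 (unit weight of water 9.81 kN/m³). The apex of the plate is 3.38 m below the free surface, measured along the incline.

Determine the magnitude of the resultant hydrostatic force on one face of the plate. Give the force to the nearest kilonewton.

γ = 0.856 × 9.81 = 8.39736 kN/m³.
The plate makes 64.6° with the vertical, i.e. θ = 90° − 64.6° = 25.4° to the horizontal. Measuring y along the incline from the free-surface line, vertical depth h = y·sinθ with sinθ = 0.428935.
With the apex up, the centroid sits 2h/3 = 2 × 4/3 = 2.66667 m below the apex, so y_c = 3.38 + 2.66667 = 6.04667 m and h_c = 6.04667 × 0.428935 = 2.59363 m.
A = ½ × 2.05 × 4 = 4.1 m².
Resultant F = γ·h_c·A = 8.39736 × 2.59363 × 4.1 = 89.2965 kN.

F ≈ 89 kN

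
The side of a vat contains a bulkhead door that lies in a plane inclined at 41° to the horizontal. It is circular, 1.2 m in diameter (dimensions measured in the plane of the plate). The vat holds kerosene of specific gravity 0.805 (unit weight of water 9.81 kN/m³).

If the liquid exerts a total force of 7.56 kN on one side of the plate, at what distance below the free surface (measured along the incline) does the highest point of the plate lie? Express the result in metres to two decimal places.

γ = 0.805 × 9.81 = 7.89705 kN/m³.
A = π(0.6)² = 1.13097 m².
From F = γ·h_c·A, the centroid depth is h_c = 7.56/(7.89705 × 1.13097) = 0.846459 m.
Let θ = 41° be the plate's angle to the horizontal; measure y along the incline from where the plane meets the free surface. Vertical depth h = y·sinθ with sinθ = 0.656059.
Along the incline, y_c = h_c/sinθ = 0.846459/0.656059 = 1.29022 m.
The centroid is at the centre, 0.6 m below the top of the plate, so the highest point sits at y_top = 1.29022 − 0.6 = 0.69022 m along the incline.

y_top ≈ 0.69 m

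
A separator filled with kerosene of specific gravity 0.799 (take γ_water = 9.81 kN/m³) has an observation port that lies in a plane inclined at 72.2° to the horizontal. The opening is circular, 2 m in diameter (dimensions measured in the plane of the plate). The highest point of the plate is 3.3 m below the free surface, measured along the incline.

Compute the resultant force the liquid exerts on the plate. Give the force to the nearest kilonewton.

γ = 0.799 × 9.81 = 7.83819 kN/m³.
Let θ = 72.2° be the plate's angle to the horizontal; measure y along the incline from where the plane meets the free surface. Vertical depth h = y·sinθ with sinθ = 0.952129.
The centroid is at the centre, 1 m below the top of the plate, so y_c = 3.3 + 1 = 4.3 m and h_c = 4.3 × 0.952129 = 4.09415 m.
A = π(1)² = 3.14159 m².
Resultant F = γ·h_c·A = 7.83819 × 4.09415 × 3.14159 = 100.816 kN.

F ≈ 101 kN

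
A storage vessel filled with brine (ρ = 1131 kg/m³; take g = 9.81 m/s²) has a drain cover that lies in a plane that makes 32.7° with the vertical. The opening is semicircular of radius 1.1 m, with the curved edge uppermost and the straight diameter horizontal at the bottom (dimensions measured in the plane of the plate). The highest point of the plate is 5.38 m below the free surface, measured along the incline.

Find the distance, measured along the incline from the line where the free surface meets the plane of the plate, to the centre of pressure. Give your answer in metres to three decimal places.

γ = ρg = 1131 × 9.81 / 1000 = 11.09511 kN/m³.
The plate makes 32.7° with the vertical, i.e. θ = 90° − 32.7° = 57.3° to the horizontal. Measuring y along the incline from the free-surface line, vertical depth h = y·sinθ with sinθ = 0.841511.
The centroid lies 4r/(3π) = 0.466854 m above the diameter, so r − 4r/(3π) = 1.1 − 0.466854 = 0.633146 m below the topmost point, so y_c = 5.38 + 0.633146 = 6.01315 m and h_c = 6.01315 × 0.841511 = 5.06013 m.
A = πr²/2 = π × 1.1²/2 = 1.90066 m².
Resultant F = γ·h_c·A = 11.09511 × 5.06013 × 1.90066 = 106.708 kN.
I_c = (π/8 − 8/(9π))·r⁴ = 0.109757 × 1.1⁴ = 0.160695 m⁴.
Centre of pressure: y_p = y_c + I_c/(y_c·A) = 6.01315 + 0.160695/(6.01315 × 1.90066) = 6.01315 + 0.0140603 = 6.02721 m along the plane.

y_p = 6.027 m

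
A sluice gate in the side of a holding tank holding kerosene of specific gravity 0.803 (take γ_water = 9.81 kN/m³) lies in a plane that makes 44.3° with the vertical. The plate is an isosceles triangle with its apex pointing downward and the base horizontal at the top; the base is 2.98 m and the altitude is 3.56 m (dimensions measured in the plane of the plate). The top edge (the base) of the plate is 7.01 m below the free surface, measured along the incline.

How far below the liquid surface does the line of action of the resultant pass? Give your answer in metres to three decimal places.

h_p = 5.928 m

γ = 0.803 × 9.81 = 7.87743 kN/m³.
The plate makes 44.3° with the vertical, i.e. θ = 90° − 44.3° = 45.7° to the horizontal. Measuring y along the incline from the free-surface line, vertical depth h = y·sinθ with sinθ = 0.715693.
With the apex down, the centroid sits h/3 = 3.56/3 = 1.18667 m below the base (the top edge), so y_c = 7.01 + 1.18667 = 8.19667 m and h_c = 8.19667 × 0.715693 = 5.8663 m.
A = ½ × 2.98 × 3.56 = 5.3044 m².
Resultant F = γ·h_c·A = 7.87743 × 5.8663 × 5.3044 = 245.124 kN.
I_c = b·h³/36 = 2.98 × 3.56³/36 = 3.73477 m⁴.
Centre of pressure: y_p = y_c + I_c/(y_c·A) = 8.19667 + 3.73477/(8.19667 × 5.3044) = 8.19667 + 0.0858994 = 8.28257 m along the plane.
Vertically, h_p = y_p·sinθ = 8.28257 × 0.715693 = 5.92778 m.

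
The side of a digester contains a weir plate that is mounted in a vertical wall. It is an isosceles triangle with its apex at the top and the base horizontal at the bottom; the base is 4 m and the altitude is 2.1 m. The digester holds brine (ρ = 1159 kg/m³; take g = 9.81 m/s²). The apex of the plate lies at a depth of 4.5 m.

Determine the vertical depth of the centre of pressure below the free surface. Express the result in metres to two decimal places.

h_p = 5.94 m

γ = ρg = 1159 × 9.81 / 1000 = 11.36979 kN/m³.
With the apex up, the centroid sits 2h/3 = 2 × 2.1/3 = 1.4 m below the apex, so the centroid depth is h_c = 4.5 + 1.4 = 5.9 m.
A = ½ × 4 × 2.1 = 4.2 m².
Resultant F = γ·h_c·A = 11.36979 × 5.9 × 4.2 = 281.743 kN.
I_c = b·h³/36 = 4 × 2.1³/36 = 1.029 m⁴.
Centre of pressure: y_p = y_c + I_c/(y_c·A) = 5.9 + 1.029/(5.9 × 4.2) = 5.9 + 0.0415254 = 5.94153 m along the plane.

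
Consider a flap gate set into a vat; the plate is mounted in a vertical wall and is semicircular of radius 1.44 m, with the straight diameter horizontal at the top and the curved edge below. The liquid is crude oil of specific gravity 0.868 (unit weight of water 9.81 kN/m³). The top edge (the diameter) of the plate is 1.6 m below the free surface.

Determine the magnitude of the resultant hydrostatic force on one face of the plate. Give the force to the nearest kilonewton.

γ = 0.868 × 9.81 = 8.51508 kN/m³.
The centroid of a semicircle lies 4r/(3π) = 0.611155 m from the diameter, here below the top edge, so the centroid depth is h_c = 1.6 + 0.611155 = 2.21116 m.
A = πr²/2 = π × 1.44²/2 = 3.2572 m².
Resultant F = γ·h_c·A = 8.51508 × 2.21116 × 3.2572 = 61.3272 kN.

F ≈ 61 kN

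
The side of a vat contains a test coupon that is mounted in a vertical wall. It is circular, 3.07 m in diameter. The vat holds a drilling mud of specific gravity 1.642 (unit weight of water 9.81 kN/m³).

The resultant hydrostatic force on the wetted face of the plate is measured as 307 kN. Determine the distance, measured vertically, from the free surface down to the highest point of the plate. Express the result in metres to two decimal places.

γ = 1.642 × 9.81 = 16.10802 kN/m³.
A = π(1.535)² = 7.4023 m².
From F = γ·h_c·A, the centroid depth is h_c = 307/(16.10802 × 7.4023) = 2.57472 m.
The centroid is at the centre, 1.535 m below the top of the plate, so the highest point sits at h_top = 2.57472 − 1.535 = 1.03972 m below the surface.

d_top ≈ 1.04 m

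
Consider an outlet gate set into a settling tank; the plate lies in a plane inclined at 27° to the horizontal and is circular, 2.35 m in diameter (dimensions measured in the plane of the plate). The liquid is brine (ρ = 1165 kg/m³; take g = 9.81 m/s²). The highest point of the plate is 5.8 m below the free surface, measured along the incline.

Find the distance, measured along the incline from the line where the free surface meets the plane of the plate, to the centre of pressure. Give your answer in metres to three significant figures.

y_p = 7.02 m

γ = ρg = 1165 × 9.81 / 1000 = 11.42865 kN/m³.
Let θ = 27° be the plate's angle to the horizontal; measure y along the incline from where the plane meets the free surface. Vertical depth h = y·sinθ with sinθ = 0.453990.
The centroid is at the centre, 1.175 m below the top of the plate, so y_c = 5.8 + 1.175 = 6.975 m and h_c = 6.975 × 0.453990 = 3.16658 m.
A = π(1.175)² = 4.33736 m².
Resultant F = γ·h_c·A = 11.42865 × 3.16658 × 4.33736 = 156.968 kN.
I_c = πr⁴/4 = π × 1.175⁴/4 = 1.49707 m⁴.
Centre of pressure: y_p = y_c + I_c/(y_c·A) = 6.975 + 1.49707/(6.975 × 4.33736) = 6.975 + 0.0494849 = 7.02448 m along the plane.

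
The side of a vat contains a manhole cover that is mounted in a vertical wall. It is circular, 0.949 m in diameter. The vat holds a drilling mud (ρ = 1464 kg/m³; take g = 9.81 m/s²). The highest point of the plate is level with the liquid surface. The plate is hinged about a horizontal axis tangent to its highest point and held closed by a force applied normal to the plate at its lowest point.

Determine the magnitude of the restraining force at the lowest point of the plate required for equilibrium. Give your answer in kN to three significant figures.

P ≈ 3.01 kN

γ = ρg = 1464 × 9.81 / 1000 = 14.36184 kN/m³.
The centroid is at the centre, 0.4745 m below the top of the plate, so the centroid depth is h_c = 0.4745 m.
A = π(0.4745)² = 0.70733 m².
Resultant F = γ·h_c·A = 14.36184 × 0.4745 × 0.70733 = 4.82024 kN.
I_c = πr⁴/4 = π × 0.4745⁴/4 = 0.0398139 m⁴.
Centre of pressure: y_p = y_c + I_c/(y_c·A) = 0.4745 + 0.0398139/(0.4745 × 0.70733) = 0.4745 + 0.118625 = 0.593125 m along the plane.
The resultant acts 0.4745 + 0.118625 = 0.593125 m (along the plate) below the hinge at the top edge, so the moment about the hinge is M = F × 0.593125 = 4.82024 × 0.593125 = 2.859 kN·m.
A normal force at the bottom, 0.949 m from the hinge, must supply this moment: P = 2.859/0.949 = 3.01264 kN.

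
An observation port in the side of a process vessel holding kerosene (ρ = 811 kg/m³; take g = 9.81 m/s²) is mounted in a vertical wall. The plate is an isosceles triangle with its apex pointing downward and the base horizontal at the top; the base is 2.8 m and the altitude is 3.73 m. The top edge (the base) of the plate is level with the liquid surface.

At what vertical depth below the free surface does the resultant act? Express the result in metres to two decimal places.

h_p = 1.87 m

γ = ρg = 811 × 9.81 / 1000 = 7.95591 kN/m³.
With the apex down, the centroid sits h/3 = 3.73/3 = 1.24333 m below the base (the top edge), so the centroid depth is h_c = 1.24333 m.
A = ½ × 2.8 × 3.73 = 5.222 m².
Resultant F = γ·h_c·A = 7.95591 × 1.24333 × 5.222 = 51.6551 kN.
I_c = b·h³/36 = 2.8 × 3.73³/36 = 4.03629 m⁴.
Centre of pressure: y_p = y_c + I_c/(y_c·A) = 1.24333 + 4.03629/(1.24333 × 5.222) = 1.24333 + 0.621669 = 1.865 m along the plane.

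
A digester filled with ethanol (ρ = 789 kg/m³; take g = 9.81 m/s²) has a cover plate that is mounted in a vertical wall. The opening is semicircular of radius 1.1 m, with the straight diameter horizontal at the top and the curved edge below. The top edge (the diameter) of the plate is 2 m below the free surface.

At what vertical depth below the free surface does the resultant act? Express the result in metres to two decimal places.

h_p = 2.50 m

γ = ρg = 789 × 9.81 / 1000 = 7.74009 kN/m³.
The centroid of a semicircle lies 4r/(3π) = 0.466854 m from the diameter, here below the top edge, so the centroid depth is h_c = 2 + 0.466854 = 2.46685 m.
A = πr²/2 = π × 1.1²/2 = 1.90066 m².
Resultant F = γ·h_c·A = 7.74009 × 2.46685 × 1.90066 = 36.2905 kN.
I_c = (π/8 − 8/(9π))·r⁴ = 0.109757 × 1.1⁴ = 0.160695 m⁴.
Centre of pressure: y_p = y_c + I_c/(y_c·A) = 2.46685 + 0.160695/(2.46685 × 1.90066) = 2.46685 + 0.0342732 = 2.50112 m along the plane.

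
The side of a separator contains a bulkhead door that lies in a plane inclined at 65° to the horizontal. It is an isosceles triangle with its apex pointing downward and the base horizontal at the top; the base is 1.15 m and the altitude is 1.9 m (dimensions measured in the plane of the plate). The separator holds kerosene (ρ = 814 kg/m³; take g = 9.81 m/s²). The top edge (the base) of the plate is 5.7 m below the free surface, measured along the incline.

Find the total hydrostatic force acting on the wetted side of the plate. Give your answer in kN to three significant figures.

γ = ρg = 814 × 9.81 / 1000 = 7.98534 kN/m³.
Let θ = 65° be the plate's angle to the horizontal; measure y along the incline from where the plane meets the free surface. Vertical depth h = y·sinθ with sinθ = 0.906308.
With the apex down, the centroid sits h/3 = 1.9/3 = 0.633333 m below the base (the top edge), so y_c = 5.7 + 0.633333 = 6.33333 m and h_c = 6.33333 × 0.906308 = 5.73995 m.
A = ½ × 1.15 × 1.9 = 1.0925 m².
Resultant F = γ·h_c·A = 7.98534 × 5.73995 × 1.0925 = 50.0752 kN.

F ≈ 50.1 kN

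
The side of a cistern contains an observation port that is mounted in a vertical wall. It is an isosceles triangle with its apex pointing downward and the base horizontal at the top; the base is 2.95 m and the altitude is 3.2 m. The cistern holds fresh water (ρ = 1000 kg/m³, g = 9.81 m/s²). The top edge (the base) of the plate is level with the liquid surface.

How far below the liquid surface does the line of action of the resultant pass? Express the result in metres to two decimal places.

h_p = 1.60 m

γ = ρg = 1000 × 9.81 = 9810 N/m³ = 9.81 kN/m³.
With the apex down, the centroid sits h/3 = 3.2/3 = 1.06667 m below the base (the top edge), so the centroid depth is h_c = 1.06667 m.
A = ½ × 2.95 × 3.2 = 4.72 m².
Resultant F = γ·h_c·A = 9.81 × 1.06667 × 4.72 = 49.3902 kN.
I_c = b·h³/36 = 2.95 × 3.2³/36 = 2.68516 m⁴.
Centre of pressure: y_p = y_c + I_c/(y_c·A) = 1.06667 + 2.68516/(1.06667 × 4.72) = 1.06667 + 0.533333 = 1.6 m along the plane.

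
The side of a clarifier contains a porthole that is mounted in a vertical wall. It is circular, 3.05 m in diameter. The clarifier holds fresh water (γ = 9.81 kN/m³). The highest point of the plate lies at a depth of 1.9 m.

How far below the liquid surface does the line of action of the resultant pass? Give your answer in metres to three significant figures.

γ = 9.81 kN/m³.
The centroid is at the centre, 1.525 m below the top of the plate, so the centroid depth is h_c = 1.9 + 1.525 = 3.425 m.
A = π(1.525)² = 7.30617 m².
Resultant F = γ·h_c·A = 9.81 × 3.425 × 7.30617 = 245.482 kN.
I_c = πr⁴/4 = π × 1.525⁴/4 = 4.24785 m⁴.
Centre of pressure: y_p = y_c + I_c/(y_c·A) = 3.425 + 4.24785/(3.425 × 7.30617) = 3.425 + 0.169754 = 3.59475 m along the plane.

h_p = 3.59 m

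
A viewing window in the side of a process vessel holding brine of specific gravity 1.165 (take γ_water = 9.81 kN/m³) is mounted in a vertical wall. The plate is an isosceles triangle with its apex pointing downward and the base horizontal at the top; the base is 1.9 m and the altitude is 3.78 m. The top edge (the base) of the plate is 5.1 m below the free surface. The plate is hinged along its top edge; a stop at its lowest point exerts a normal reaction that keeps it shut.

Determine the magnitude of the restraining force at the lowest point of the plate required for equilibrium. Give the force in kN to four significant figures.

P ≈ 95.62 kN

γ = 1.165 × 9.81 = 11.42865 kN/m³.
With the apex down, the centroid sits h/3 = 3.78/3 = 1.26 m below the base (the top edge), so the centroid depth is h_c = 5.1 + 1.26 = 6.36 m.
A = ½ × 1.9 × 3.78 = 3.591 m².
Resultant F = γ·h_c·A = 11.42865 × 6.36 × 3.591 = 261.016 kN.
I_c = b·h³/36 = 1.9 × 3.78³/36 = 2.85054 m⁴.
Centre of pressure: y_p = y_c + I_c/(y_c·A) = 6.36 + 2.85054/(6.36 × 3.591) = 6.36 + 0.124812 = 6.48481 m along the plane.
The resultant acts 1.26 + 0.124812 = 1.38481 m (along the plate) below the hinge at the top edge, so the moment about the hinge is M = F × 1.38481 = 261.016 × 1.38481 = 361.458 kN·m.
A normal force at the bottom, 3.78 m from the hinge, must supply this moment: P = 361.458/3.78 = 95.6238 kN.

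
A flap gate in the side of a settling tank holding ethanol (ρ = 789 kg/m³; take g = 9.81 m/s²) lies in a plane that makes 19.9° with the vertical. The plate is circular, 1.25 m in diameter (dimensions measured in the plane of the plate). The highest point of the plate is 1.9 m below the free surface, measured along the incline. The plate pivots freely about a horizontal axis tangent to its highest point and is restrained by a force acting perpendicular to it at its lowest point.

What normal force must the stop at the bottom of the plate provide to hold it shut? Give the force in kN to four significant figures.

γ = ρg = 789 × 9.81 / 1000 = 7.74009 kN/m³.
The plate makes 19.9° with the vertical, i.e. θ = 90° − 19.9° = 70.1° to the horizontal. Measuring y along the incline from the free-surface line, vertical depth h = y·sinθ with sinθ = 0.940288.
The centroid is at the centre, 0.625 m below the top of the plate, so y_c = 1.9 + 0.625 = 2.525 m and h_c = 2.525 × 0.940288 = 2.37423 m.
A = π(0.625)² = 1.22718 m².
Resultant F = γ·h_c·A = 7.74009 × 2.37423 × 1.22718 = 22.5516 kN.
I_c = πr⁴/4 = π × 0.625⁴/4 = 0.119842 m⁴.
Centre of pressure: y_p = y_c + I_c/(y_c·A) = 2.525 + 0.119842/(2.525 × 1.22718) = 2.525 + 0.0386758 = 2.56368 m along the plane.
The resultant acts 0.625 + 0.0386758 = 0.663676 m (along the plate) below the hinge at the top edge, so the moment about the hinge is M = F × 0.663676 = 22.5516 × 0.663676 = 14.967 kN·m.
A normal force at the bottom, 1.25 m from the hinge, must supply this moment: P = 14.967/1.25 = 11.9736 kN.

P ≈ 11.97 kN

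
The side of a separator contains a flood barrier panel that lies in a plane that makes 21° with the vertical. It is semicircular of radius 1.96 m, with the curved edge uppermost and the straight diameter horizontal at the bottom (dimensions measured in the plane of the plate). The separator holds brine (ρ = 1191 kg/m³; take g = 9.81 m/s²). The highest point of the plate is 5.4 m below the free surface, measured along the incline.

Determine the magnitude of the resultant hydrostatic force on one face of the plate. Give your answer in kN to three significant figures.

F ≈ 430 kN

γ = ρg = 1191 × 9.81 / 1000 = 11.68371 kN/m³.
The plate makes 21° with the vertical, i.e. θ = 90° − 21° = 69° to the horizontal. Measuring y along the incline from the free-surface line, vertical depth h = y·sinθ with sinθ = 0.933580.
The centroid lies 4r/(3π) = 0.83185 m above the diameter, so r − 4r/(3π) = 1.96 − 0.83185 = 1.12815 m below the topmost point, so y_c = 5.4 + 1.12815 = 6.52815 m and h_c = 6.52815 × 0.933580 = 6.09455 m.
A = πr²/2 = π × 1.96²/2 = 6.03437 m².
Resultant F = γ·h_c·A = 11.68371 × 6.09455 × 6.03437 = 429.689 kN.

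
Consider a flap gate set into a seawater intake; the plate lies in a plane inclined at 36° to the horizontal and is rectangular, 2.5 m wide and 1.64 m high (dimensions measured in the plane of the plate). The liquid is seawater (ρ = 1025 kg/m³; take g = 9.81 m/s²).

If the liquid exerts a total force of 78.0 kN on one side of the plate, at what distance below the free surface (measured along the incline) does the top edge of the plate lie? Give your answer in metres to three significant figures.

γ = ρg = 1025 × 9.81 / 1000 = 10.05525 kN/m³.
A = 2.5 × 1.64 = 4.1 m².
From F = γ·h_c·A, the centroid depth is h_c = 78.0/(10.05525 × 4.1) = 1.89199 m.
Let θ = 36° be the plate's angle to the horizontal; measure y along the incline from where the plane meets the free surface. Vertical depth h = y·sinθ with sinθ = 0.587785.
Along the incline, y_c = h_c/sinθ = 1.89199/0.587785 = 3.21885 m.
The centroid lies 1.64/2 = 0.82 m below the top edge, so the top edge sits at y_top = 3.21885 − 0.82 = 2.39885 m along the incline.

y_top ≈ 2.40 m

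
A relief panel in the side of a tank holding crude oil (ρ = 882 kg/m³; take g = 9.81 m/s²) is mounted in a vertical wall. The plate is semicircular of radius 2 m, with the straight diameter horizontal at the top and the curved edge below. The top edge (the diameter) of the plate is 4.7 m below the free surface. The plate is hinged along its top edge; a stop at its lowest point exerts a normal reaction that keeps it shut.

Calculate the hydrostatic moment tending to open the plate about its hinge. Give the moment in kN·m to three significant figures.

γ = ρg = 882 × 9.81 / 1000 = 8.65242 kN/m³.
The centroid of a semicircle lies 4r/(3π) = 0.848826 m from the diameter, here below the top edge, so the centroid depth is h_c = 4.7 + 0.848826 = 5.54883 m.
A = πr²/2 = π × 2²/2 = 6.28319 m².
Resultant F = γ·h_c·A = 8.65242 × 5.54883 × 6.28319 = 301.661 kN.
I_c = (π/8 − 8/(9π))·r⁴ = 0.109757 × 2⁴ = 1.75611 m⁴.
Centre of pressure: y_p = y_c + I_c/(y_c·A) = 5.54883 + 1.75611/(5.54883 × 6.28319) = 5.54883 + 0.0503698 = 5.5992 m along the plane.
The resultant acts 0.848826 + 0.0503698 = 0.899196 m (along the plate) below the hinge at the top edge, so the moment about the hinge is M = F × 0.899196 = 301.661 × 0.899196 = 271.252 kN·m.

M ≈ 271 kN·m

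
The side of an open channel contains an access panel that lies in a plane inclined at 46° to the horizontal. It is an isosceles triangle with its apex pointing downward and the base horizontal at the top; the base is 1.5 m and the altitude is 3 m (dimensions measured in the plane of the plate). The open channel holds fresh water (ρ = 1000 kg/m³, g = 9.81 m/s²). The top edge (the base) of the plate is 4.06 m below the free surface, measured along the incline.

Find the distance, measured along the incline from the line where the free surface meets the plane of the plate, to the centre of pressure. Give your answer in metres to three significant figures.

y_p = 5.16 m

γ = ρg = 1000 × 9.81 = 9810 N/m³ = 9.81 kN/m³.
Let θ = 46° be the plate's angle to the horizontal; measure y along the incline from where the plane meets the free surface. Vertical depth h = y·sinθ with sinθ = 0.719340.
With the apex down, the centroid sits h/3 = 3/3 = 1 m below the base (the top edge), so y_c = 4.06 + 1 = 5.06 m and h_c = 5.06 × 0.719340 = 3.63986 m.
A = ½ × 1.5 × 3 = 2.25 m².
Resultant F = γ·h_c·A = 9.81 × 3.63986 × 2.25 = 80.3408 kN.
I_c = b·h³/36 = 1.5 × 3³/36 = 1.125 m⁴.
Centre of pressure: y_p = y_c + I_c/(y_c·A) = 5.06 + 1.125/(5.06 × 2.25) = 5.06 + 0.0988142 = 5.15881 m along the plane.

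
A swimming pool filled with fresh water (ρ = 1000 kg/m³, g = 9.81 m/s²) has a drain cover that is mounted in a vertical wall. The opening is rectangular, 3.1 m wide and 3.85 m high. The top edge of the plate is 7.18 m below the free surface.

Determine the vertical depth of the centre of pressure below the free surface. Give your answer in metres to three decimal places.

h_p = 9.241 m

γ = ρg = 1000 × 9.81 = 9810 N/m³ = 9.81 kN/m³.
The centroid lies 3.85/2 = 1.925 m below the top edge, so the centroid depth is h_c = 7.18 + 1.925 = 9.105 m.
A = 3.1 × 3.85 = 11.935 m².
Resultant F = γ·h_c·A = 9.81 × 9.105 × 11.935 = 1066.03 kN.
I_c = b·h³/12 = 3.1 × 3.85³/12 = 14.7422 m⁴.
Centre of pressure: y_p = y_c + I_c/(y_c·A) = 9.105 + 14.7422/(9.105 × 11.935) = 9.105 + 0.135663 = 9.24066 m along the plane.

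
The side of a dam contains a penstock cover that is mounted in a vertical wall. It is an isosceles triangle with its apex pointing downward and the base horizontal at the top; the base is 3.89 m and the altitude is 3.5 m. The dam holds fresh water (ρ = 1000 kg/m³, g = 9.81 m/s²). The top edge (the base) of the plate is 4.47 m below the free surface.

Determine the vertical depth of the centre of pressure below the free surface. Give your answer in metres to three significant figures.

γ = ρg = 1000 × 9.81 = 9810 N/m³ = 9.81 kN/m³.
With the apex down, the centroid sits h/3 = 3.5/3 = 1.16667 m below the base (the top edge), so the centroid depth is h_c = 4.47 + 1.16667 = 5.63667 m.
A = ½ × 3.89 × 3.5 = 6.8075 m².
Resultant F = γ·h_c·A = 9.81 × 5.63667 × 6.8075 = 376.426 kN.
I_c = b·h³/36 = 3.89 × 3.5³/36 = 4.63288 m⁴.
Centre of pressure: y_p = y_c + I_c/(y_c·A) = 5.63667 + 4.63288/(5.63667 × 6.8075) = 5.63667 + 0.120737 = 5.75741 m along the plane.

h_p = 5.76 m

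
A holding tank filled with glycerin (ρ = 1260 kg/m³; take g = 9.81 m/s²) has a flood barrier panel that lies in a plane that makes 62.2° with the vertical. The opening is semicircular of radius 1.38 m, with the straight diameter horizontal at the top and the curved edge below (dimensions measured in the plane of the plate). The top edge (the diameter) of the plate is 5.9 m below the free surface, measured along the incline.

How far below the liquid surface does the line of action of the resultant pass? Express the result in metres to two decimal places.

h_p = 3.03 m

γ = ρg = 1260 × 9.81 / 1000 = 12.3606 kN/m³.
The plate makes 62.2° with the vertical, i.e. θ = 90° − 62.2° = 27.8° to the horizontal. Measuring y along the incline from the free-surface line, vertical depth h = y·sinθ with sinθ = 0.466387.
The centroid of a semicircle lies 4r/(3π) = 0.58569 m from the diameter, here below the top edge, so y_c = 5.9 + 0.58569 = 6.48569 m and h_c = 6.48569 × 0.466387 = 3.02484 m.
A = πr²/2 = π × 1.38²/2 = 2.99142 m².
Resultant F = γ·h_c·A = 12.3606 × 3.02484 × 2.99142 = 111.846 kN.
I_c = (π/8 − 8/(9π))·r⁴ = 0.109757 × 1.38⁴ = 0.39806 m⁴.
Centre of pressure: y_p = y_c + I_c/(y_c·A) = 6.48569 + 0.39806/(6.48569 × 2.99142) = 6.48569 + 0.0205171 = 6.50621 m along the plane.
Vertically, h_p = y_p·sinθ = 6.50621 × 0.466387 = 3.03441 m.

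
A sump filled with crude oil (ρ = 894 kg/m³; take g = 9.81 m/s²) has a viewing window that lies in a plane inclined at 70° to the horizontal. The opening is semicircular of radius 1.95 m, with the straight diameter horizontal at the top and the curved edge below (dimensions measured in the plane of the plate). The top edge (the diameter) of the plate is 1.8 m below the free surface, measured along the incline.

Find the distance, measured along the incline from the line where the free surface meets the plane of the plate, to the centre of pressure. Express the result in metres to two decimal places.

γ = ρg = 894 × 9.81 / 1000 = 8.77014 kN/m³.
Let θ = 70° be the plate's angle to the horizontal; measure y along the incline from where the plane meets the free surface. Vertical depth h = y·sinθ with sinθ = 0.939693.
The centroid of a semicircle lies 4r/(3π) = 0.827606 m from the diameter, here below the top edge, so y_c = 1.8 + 0.827606 = 2.62761 m and h_c = 2.62761 × 0.939693 = 2.46915 m.
A = πr²/2 = π × 1.95²/2 = 5.97295 m².
Resultant F = γ·h_c·A = 8.77014 × 2.46915 × 5.97295 = 129.343 kN.
I_c = (π/8 − 8/(9π))·r⁴ = 0.109757 × 1.95⁴ = 1.58698 m⁴.
Centre of pressure: y_p = y_c + I_c/(y_c·A) = 2.62761 + 1.58698/(2.62761 × 5.97295) = 2.62761 + 0.101116 = 2.72873 m along the plane.

y_p = 2.73 m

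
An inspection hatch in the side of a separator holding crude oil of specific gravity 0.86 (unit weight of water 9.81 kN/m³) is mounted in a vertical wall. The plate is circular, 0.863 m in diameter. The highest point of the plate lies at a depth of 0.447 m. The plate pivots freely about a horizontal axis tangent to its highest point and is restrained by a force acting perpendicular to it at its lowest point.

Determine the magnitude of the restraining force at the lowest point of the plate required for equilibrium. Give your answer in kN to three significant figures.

γ = 0.86 × 9.81 = 8.4366 kN/m³.
The centroid is at the centre, 0.4315 m below the top of the plate, so the centroid depth is h_c = 0.447 + 0.4315 = 0.8785 m.
A = π(0.4315)² = 0.58494 m².
Resultant F = γ·h_c·A = 8.4366 × 0.8785 × 0.58494 = 4.33531 kN.
I_c = πr⁴/4 = π × 0.4315⁴/4 = 0.0272278 m⁴.
Centre of pressure: y_p = y_c + I_c/(y_c·A) = 0.8785 + 0.0272278/(0.8785 × 0.58494) = 0.8785 + 0.0529858 = 0.931486 m along the plane.
The resultant acts 0.4315 + 0.0529858 = 0.484486 m (along the plate) below the hinge at the top edge, so the moment about the hinge is M = F × 0.484486 = 4.33531 × 0.484486 = 2.1004 kN·m.
A normal force at the bottom, 0.863 m from the hinge, must supply this moment: P = 2.1004/0.863 = 2.43384 kN.

P ≈ 2.43 kN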